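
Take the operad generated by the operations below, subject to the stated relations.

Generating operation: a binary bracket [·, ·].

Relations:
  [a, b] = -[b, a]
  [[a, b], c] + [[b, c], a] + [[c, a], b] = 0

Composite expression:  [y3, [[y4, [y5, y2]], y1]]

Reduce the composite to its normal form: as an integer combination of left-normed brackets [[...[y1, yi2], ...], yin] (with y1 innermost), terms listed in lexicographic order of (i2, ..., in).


In the tensor algebra, words opening y1 carry the y1-anchored form.
Composite bracket: [y3, [[y4, [y5, y2]], y1]]
Expanding via [a, b] = ab - ba: 16 signed words (2^4 = 16).
Keep just the words that open with y1:
  y1y2y5y4y3 appears with sign +1, giving the term +[[[[y1, y2], y5], y4], y3]
  y1y4y2y5y3 appears with sign -1, giving the term -[[[[y1, y4], y2], y5], y3]
  y1y4y5y2y3 appears with sign +1, giving the term +[[[[y1, y4], y5], y2], y3]
  y1y5y2y4y3 appears with sign -1, giving the term -[[[[y1, y5], y2], y4], y3]

[[[[y1, y2], y5], y4], y3] - [[[[y1, y4], y2], y5], y3] + [[[[y1, y4], y5], y2], y3] - [[[[y1, y5], y2], y4], y3]


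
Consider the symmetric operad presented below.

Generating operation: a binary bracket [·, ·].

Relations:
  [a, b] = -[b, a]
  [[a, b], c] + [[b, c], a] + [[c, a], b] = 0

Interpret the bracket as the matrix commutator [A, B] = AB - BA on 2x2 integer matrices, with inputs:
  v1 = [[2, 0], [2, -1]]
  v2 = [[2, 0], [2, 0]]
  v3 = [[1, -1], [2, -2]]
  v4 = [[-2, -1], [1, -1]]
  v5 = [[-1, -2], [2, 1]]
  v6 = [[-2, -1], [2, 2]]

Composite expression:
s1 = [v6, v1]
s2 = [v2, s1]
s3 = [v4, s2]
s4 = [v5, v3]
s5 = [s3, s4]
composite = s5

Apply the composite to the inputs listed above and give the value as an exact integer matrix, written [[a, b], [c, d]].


[v6, v1] = [[-2, 3], [14, 2]]
[v2, [v6, v1]] = [[-6, 6], [-36, 6]]
[v4, [v2, [v6, v1]]] = [[30, -18], [-48, -30]]
[v5, v3] = [[-2, 8], [10, 2]]
[[v4, [v2, [v6, v1]]], [v5, v3]] = [[204, 408], [-408, -204]]

[[204, 408], [-408, -204]]


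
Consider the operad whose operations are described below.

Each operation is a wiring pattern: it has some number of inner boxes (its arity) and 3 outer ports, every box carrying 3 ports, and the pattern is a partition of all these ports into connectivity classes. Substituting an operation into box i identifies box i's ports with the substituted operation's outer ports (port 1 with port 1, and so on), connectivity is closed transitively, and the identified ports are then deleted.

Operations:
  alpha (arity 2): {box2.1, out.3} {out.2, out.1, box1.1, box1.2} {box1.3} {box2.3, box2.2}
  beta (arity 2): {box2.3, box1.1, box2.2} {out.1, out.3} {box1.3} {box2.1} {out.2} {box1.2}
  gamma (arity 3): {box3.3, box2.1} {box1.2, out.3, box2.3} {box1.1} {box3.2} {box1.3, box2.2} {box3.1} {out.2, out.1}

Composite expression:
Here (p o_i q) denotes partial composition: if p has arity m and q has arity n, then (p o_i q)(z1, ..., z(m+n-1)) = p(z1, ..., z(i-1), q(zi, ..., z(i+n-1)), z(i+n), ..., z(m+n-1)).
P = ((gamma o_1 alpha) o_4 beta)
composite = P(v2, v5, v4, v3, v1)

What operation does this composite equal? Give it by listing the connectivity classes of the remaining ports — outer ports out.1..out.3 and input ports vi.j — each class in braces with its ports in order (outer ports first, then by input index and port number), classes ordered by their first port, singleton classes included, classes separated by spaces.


{out.1, out.2} {out.3, v2.1, v2.2, v4.3} {v1.1} {v1.2, v1.3, v3.1} {v2.3} {v3.2} {v3.3} {v4.1} {v4.2, v5.1} {v5.2, v5.3}

Treat the ports identified at gamma as solder joints: merge, then drop.
after alpha, the pattern on (v2, v5) reads {out.1, out.2, v2.1, v2.2} {out.3, v5.1} {v2.3} {v5.2, v5.3} (out.j = its outer ports)
after beta, the pattern on (v3, v1) reads {out.1, out.3} {out.2} {v1.1} {v1.2, v1.3, v3.1} {v3.2} {v3.3} (out.j = its outer ports)
after gamma, the pattern on (v2, v5, v4, v3, v1) reads {out.1, out.2} {out.3, v2.1, v2.2, v4.3} {v1.1} {v1.2, v1.3, v3.1} {v2.3} {v3.2} {v3.3} {v4.1} {v4.2, v5.1} {v5.2, v5.3} (out.j = its outer ports)


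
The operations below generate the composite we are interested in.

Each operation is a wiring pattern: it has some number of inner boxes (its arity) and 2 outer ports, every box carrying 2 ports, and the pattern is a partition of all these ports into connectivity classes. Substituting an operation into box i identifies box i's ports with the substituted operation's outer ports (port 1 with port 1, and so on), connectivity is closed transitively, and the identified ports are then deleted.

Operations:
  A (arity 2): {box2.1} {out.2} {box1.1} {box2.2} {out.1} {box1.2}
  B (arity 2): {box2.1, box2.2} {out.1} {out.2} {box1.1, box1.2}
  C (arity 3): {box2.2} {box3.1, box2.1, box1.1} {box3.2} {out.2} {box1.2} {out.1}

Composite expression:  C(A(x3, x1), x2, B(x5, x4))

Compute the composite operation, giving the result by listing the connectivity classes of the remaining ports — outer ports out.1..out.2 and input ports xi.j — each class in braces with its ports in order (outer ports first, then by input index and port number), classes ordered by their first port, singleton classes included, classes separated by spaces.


{out.1} {out.2} {x1.1} {x1.2} {x2.1} {x2.2} {x3.1} {x3.2} {x4.1, x4.2} {x5.1, x5.2}

Treat the ports identified at C as solder joints: merge, then drop.
composing A on (x3, x1), with out.j its own outer ports: {out.1} {out.2} {x1.1} {x1.2} {x3.1} {x3.2}
composing B on (x5, x4), with out.j its own outer ports: {out.1} {out.2} {x4.1, x4.2} {x5.1, x5.2}
composing C on (x3, x1, x2, x5, x4), with out.j its own outer ports: {out.1} {out.2} {x1.1} {x1.2} {x2.1} {x2.2} {x3.1} {x3.2} {x4.1, x4.2} {x5.1, x5.2}


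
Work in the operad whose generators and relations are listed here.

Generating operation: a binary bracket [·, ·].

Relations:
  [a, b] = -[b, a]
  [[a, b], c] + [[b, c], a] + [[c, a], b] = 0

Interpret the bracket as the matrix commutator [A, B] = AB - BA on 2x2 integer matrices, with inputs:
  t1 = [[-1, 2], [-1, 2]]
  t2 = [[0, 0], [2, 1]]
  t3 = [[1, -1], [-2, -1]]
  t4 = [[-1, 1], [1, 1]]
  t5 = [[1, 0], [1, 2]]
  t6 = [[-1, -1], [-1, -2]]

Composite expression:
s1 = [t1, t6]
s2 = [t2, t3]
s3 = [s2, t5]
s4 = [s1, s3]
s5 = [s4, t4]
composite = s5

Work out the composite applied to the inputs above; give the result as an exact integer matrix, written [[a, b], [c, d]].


[t1, t6] = [[-3, 1], [-4, 3]]
[t2, t3] = [[2, 1], [2, -2]]
[[t2, t3], t5] = [[1, 1], [-6, -1]]
[[t1, t6], [[t2, t3], t5]] = [[-2, -8], [-44, 2]]
[[[t1, t6], [[t2, t3], t5]], t4] = [[36, -20], [92, -36]]

[[36, -20], [92, -36]]


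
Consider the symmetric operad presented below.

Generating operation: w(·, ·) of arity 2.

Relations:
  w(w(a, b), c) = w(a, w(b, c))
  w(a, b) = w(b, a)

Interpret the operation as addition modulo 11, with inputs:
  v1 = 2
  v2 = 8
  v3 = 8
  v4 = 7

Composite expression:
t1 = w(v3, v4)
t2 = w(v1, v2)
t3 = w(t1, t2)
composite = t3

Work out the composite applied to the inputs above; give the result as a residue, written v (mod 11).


3 (mod 11)

w(v3, v4) = 4
w(v1, v2) = 10
w(w(v3, v4), w(v1, v2)) = 3


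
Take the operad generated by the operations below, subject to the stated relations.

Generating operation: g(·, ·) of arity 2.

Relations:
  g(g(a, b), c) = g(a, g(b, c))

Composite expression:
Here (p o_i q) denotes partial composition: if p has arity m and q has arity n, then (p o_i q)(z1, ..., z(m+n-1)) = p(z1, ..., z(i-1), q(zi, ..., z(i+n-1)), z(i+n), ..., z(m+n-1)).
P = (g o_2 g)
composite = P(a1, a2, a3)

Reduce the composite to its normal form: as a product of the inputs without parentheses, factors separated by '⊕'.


a1 ⊕ a2 ⊕ a3

Under associativity of g, the answer is the a's in reading order.
g(a2, a3) reduces to a2 ⊕ a3
g(a1, g(a2, a3)) reduces to a1 ⊕ a2 ⊕ a3


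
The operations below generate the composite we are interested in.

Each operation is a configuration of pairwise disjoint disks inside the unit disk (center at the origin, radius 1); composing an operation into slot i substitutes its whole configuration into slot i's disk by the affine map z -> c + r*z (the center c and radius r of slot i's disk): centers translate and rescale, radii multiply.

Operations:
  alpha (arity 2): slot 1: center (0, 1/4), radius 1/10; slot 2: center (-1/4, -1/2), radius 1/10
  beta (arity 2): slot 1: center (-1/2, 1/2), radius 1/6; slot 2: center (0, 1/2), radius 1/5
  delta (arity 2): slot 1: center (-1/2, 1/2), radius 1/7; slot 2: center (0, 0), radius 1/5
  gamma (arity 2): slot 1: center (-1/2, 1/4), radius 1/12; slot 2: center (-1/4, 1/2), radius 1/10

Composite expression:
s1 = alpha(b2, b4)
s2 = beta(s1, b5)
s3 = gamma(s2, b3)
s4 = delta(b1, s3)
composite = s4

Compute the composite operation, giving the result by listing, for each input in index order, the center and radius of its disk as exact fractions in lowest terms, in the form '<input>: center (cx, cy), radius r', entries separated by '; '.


b1: center (-1/2, 1/2), radius 1/7; b2: center (-13/120, 17/288), radius 1/3600; b3: center (-1/20, 1/10), radius 1/50; b4: center (-157/1440, 41/720), radius 1/3600; b5: center (-1/10, 7/120), radius 1/300


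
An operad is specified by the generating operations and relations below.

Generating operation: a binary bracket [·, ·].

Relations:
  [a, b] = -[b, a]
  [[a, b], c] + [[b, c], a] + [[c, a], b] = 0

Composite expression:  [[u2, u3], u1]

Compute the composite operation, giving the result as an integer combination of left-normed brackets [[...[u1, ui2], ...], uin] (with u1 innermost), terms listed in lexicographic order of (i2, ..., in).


-[[u1, u2], u3] + [[u1, u3], u2]

Expand each bracket as ab - ba; the u1-initial words give the coefficients.
Composite bracket: [[u2, u3], u1]
The bracket unfolds into 4 signed words via [a, b] = ab - ba (2^2 = 4).
Coefficients come from the u1-initial words:
  from u1u2u3, sign -1: term -[[u1, u2], u3]
  from u1u3u2, sign +1: term +[[u1, u3], u2]


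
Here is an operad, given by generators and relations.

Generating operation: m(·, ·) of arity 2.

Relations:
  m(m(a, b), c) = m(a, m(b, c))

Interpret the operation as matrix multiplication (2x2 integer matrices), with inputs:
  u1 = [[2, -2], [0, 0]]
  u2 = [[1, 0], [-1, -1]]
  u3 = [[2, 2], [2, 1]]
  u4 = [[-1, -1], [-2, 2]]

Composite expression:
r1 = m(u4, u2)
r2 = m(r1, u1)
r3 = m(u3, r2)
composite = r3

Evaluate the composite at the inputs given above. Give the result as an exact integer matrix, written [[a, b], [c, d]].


[[-16, 16], [-8, 8]]

m(u4, u2) = [[0, 1], [-4, -2]]
m(m(u4, u2), u1) = [[0, 0], [-8, 8]]
m(u3, m(m(u4, u2), u1)) = [[-16, 16], [-8, 8]]


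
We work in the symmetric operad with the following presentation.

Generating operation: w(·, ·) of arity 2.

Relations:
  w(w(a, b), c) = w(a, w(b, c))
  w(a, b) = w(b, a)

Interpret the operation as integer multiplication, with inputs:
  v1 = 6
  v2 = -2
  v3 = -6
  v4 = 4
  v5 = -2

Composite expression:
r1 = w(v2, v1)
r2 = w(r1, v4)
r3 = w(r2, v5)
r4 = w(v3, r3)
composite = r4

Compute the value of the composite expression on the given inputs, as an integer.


-576

w(v2, v1) = -12
w(w(v2, v1), v4) = -48
w(w(w(v2, v1), v4), v5) = 96
w(v3, w(w(w(v2, v1), v4), v5)) = -576


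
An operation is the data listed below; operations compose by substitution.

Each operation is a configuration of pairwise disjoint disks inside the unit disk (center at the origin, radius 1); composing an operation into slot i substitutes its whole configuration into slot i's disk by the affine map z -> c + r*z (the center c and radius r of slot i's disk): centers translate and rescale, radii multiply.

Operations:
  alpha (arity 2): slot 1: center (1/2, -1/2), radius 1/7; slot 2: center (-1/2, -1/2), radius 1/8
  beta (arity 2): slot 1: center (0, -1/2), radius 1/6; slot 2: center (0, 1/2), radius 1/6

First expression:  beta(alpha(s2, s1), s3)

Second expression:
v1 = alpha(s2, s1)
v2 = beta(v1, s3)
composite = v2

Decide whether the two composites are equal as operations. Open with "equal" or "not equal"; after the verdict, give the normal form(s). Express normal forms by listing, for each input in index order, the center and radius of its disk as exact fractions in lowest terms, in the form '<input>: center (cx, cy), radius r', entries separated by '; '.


equal: each reduces to s1: center (-1/12, -7/12), radius 1/48; s2: center (1/12, -7/12), radius 1/42; s3: center (0, 1/2), radius 1/6

The first expression reduces to s1: center (-1/12, -7/12), radius 1/48; s2: center (1/12, -7/12), radius 1/42; s3: center (0, 1/2), radius 1/6
The second expression reduces to s1: center (-1/12, -7/12), radius 1/48; s2: center (1/12, -7/12), radius 1/42; s3: center (0, 1/2), radius 1/6
One common form — equal.


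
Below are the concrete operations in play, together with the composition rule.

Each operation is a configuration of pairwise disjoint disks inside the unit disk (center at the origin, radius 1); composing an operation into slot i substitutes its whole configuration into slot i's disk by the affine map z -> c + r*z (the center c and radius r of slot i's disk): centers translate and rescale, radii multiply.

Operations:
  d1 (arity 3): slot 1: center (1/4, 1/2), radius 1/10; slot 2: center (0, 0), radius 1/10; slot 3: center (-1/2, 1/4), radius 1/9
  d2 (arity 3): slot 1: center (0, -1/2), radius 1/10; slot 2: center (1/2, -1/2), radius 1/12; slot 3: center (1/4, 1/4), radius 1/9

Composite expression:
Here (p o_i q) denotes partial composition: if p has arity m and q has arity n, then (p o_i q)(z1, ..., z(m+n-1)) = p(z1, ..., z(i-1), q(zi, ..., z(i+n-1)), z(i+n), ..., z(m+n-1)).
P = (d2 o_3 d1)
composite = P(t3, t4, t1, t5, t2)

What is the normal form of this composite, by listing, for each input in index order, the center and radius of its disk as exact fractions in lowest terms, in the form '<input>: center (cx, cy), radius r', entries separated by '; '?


t1: center (5/18, 11/36), radius 1/90; t2: center (7/36, 5/18), radius 1/81; t3: center (0, -1/2), radius 1/10; t4: center (1/2, -1/2), radius 1/12; t5: center (1/4, 1/4), radius 1/90

Follow each t-input down from d2: c' goes to c + r*c', radius to r*r'.
for t3, the 1-step affine chain lands on center (0, -1/2), radius 1/10
for t4, the 1-step affine chain lands on center (1/2, -1/2), radius 1/12
for t1, the 2-step affine chain lands on center (5/18, 11/36), radius 1/90
for t5, the 2-step affine chain lands on center (1/4, 1/4), radius 1/90
for t2, the 2-step affine chain lands on center (7/36, 5/18), radius 1/81


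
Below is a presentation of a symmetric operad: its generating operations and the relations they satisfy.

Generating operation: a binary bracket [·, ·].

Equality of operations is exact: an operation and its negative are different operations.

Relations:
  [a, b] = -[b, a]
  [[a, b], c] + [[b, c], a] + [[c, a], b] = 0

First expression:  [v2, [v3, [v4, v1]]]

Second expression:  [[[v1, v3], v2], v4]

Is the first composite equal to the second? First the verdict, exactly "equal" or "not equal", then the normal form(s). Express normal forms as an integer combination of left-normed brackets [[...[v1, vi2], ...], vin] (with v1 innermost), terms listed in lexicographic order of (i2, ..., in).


not equal — first -[[[v1, v4], v3], v2], second [[[v1, v3], v2], v4]


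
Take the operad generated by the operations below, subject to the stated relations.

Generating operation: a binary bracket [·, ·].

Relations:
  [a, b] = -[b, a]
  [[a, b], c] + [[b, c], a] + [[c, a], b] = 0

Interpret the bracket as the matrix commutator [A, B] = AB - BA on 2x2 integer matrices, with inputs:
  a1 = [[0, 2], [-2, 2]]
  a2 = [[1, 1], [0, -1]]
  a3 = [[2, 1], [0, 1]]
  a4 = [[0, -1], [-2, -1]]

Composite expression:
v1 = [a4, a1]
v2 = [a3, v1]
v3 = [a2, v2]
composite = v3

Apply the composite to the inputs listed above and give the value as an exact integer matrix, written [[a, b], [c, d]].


[[-6, -36], [12, 6]]

[a4, a1] = [[6, 0], [6, -6]]
[a3, [a4, a1]] = [[6, -12], [-6, -6]]
[a2, [a3, [a4, a1]]] = [[-6, -36], [12, 6]]


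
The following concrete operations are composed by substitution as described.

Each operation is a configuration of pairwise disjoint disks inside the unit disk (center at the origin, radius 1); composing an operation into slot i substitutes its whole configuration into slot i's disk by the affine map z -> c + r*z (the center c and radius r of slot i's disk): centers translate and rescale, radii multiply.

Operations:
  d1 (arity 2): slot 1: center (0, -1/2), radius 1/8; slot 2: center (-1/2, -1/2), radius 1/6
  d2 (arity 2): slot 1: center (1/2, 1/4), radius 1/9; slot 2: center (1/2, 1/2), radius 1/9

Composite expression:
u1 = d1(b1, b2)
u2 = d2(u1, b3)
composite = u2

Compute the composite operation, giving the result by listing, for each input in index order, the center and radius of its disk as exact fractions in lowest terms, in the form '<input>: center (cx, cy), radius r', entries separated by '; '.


b1: center (1/2, 7/36), radius 1/72; b2: center (4/9, 7/36), radius 1/54; b3: center (1/2, 1/2), radius 1/9

Only the slot chain above each b matters under d2; compose those maps.
input b1: composing its 2 substitution steps yields center (1/2, 7/36), radius 1/72
input b2: composing its 2 substitution steps yields center (4/9, 7/36), radius 1/54
input b3: composing its 1 substitution step yields center (1/2, 1/2), radius 1/9


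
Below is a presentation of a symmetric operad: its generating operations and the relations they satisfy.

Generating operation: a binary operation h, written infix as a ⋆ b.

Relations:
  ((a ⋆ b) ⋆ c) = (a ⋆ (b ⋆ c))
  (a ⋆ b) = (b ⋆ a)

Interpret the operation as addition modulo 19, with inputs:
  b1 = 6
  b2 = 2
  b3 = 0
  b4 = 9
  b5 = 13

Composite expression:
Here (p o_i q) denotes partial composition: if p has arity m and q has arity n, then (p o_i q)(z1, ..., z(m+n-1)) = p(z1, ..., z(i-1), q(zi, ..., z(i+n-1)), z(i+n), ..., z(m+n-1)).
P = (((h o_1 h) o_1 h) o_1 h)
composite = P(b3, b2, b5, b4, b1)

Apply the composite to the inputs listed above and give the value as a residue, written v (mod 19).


11 (mod 19)

(b3 ⋆ b2) = 2
((b3 ⋆ b2) ⋆ b5) = 15
(((b3 ⋆ b2) ⋆ b5) ⋆ b4) = 5
((((b3 ⋆ b2) ⋆ b5) ⋆ b4) ⋆ b1) = 11


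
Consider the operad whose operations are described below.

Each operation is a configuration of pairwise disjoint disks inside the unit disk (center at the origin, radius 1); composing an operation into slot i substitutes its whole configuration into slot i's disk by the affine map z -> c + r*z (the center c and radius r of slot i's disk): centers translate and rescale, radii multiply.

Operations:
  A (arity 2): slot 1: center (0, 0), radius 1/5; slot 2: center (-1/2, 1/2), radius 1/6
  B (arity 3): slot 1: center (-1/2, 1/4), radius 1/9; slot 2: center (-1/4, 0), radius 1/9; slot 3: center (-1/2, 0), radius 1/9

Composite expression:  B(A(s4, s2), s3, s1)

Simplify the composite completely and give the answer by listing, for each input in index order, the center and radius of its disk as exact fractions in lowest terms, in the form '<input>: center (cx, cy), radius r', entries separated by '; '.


Affine substitution under B: radii multiply and s-centers shift.
s4 passes through 2 substitutions, ending at center (-1/2, 1/4), radius 1/45
s2 passes through 2 substitutions, ending at center (-5/9, 11/36), radius 1/54
s3 passes through 1 substitution, ending at center (-1/4, 0), radius 1/9
s1 passes through 1 substitution, ending at center (-1/2, 0), radius 1/9

s1: center (-1/2, 0), radius 1/9; s2: center (-5/9, 11/36), radius 1/54; s3: center (-1/4, 0), radius 1/9; s4: center (-1/2, 1/4), radius 1/45


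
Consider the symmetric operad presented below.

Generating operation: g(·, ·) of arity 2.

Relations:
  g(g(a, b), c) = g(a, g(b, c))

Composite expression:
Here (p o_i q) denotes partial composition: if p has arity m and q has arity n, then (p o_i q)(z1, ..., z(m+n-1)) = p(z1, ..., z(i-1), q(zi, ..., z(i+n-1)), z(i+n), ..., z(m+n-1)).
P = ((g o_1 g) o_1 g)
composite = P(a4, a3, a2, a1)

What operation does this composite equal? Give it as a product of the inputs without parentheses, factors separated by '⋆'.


a4 ⋆ a3 ⋆ a2 ⋆ a1

Associativity of g dissolves the nesting; only the a-input order survives.
g(a4, a3) unparenthesizes to a4 ⋆ a3
g(g(a4, a3), a2) unparenthesizes to a4 ⋆ a3 ⋆ a2
g(g(g(a4, a3), a2), a1) unparenthesizes to a4 ⋆ a3 ⋆ a2 ⋆ a1


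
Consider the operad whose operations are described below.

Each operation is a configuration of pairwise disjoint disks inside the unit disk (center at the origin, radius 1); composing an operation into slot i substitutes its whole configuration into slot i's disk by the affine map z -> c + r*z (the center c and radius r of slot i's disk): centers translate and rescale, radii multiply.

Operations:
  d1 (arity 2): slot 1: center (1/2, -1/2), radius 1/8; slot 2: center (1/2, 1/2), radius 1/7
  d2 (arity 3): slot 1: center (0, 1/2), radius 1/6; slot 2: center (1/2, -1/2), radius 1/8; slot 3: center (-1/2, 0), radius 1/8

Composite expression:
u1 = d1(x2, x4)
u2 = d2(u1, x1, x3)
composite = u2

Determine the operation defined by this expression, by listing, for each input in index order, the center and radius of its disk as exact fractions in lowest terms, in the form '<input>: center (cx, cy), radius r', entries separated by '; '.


Affine substitution under d2: radii multiply and x-centers shift.
for x2, the 2-step affine chain lands on center (1/12, 5/12), radius 1/48
for x4, the 2-step affine chain lands on center (1/12, 7/12), radius 1/42
for x1, the 1-step affine chain lands on center (1/2, -1/2), radius 1/8
for x3, the 1-step affine chain lands on center (-1/2, 0), radius 1/8

x1: center (1/2, -1/2), radius 1/8; x2: center (1/12, 5/12), radius 1/48; x3: center (-1/2, 0), radius 1/8; x4: center (1/12, 7/12), radius 1/42


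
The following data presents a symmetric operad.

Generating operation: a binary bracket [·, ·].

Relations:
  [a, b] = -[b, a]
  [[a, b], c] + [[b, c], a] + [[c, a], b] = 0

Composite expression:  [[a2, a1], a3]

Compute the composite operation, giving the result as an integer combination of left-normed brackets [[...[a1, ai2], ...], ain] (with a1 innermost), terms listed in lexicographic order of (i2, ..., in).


-[[a1, a2], a3]


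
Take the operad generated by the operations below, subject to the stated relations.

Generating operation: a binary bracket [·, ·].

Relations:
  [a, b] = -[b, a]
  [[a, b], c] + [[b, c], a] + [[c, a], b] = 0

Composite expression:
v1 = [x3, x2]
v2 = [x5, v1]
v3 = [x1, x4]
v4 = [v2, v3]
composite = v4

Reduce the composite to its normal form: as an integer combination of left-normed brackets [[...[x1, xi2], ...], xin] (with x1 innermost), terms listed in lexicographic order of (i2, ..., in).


-[[[[x1, x4], x2], x3], x5] + [[[[x1, x4], x3], x2], x5] + [[[[x1, x4], x5], x2], x3] - [[[[x1, x4], x5], x3], x2]

In the tensor algebra, words opening x1 carry the x1-anchored form.
Composite bracket: [[x5, [x3, x2]], [x1, x4]]
Applying ab - ba throughout gives 16 signed words (2^4 = 16).
Collect the words opening with x1:
  x1x4x2x3x5 (sign -1) contributes -[[[[x1, x4], x2], x3], x5]
  x1x4x3x2x5 (sign +1) contributes +[[[[x1, x4], x3], x2], x5]
  x1x4x5x2x3 (sign +1) contributes +[[[[x1, x4], x5], x2], x3]
  x1x4x5x3x2 (sign -1) contributes -[[[[x1, x4], x5], x3], x2]


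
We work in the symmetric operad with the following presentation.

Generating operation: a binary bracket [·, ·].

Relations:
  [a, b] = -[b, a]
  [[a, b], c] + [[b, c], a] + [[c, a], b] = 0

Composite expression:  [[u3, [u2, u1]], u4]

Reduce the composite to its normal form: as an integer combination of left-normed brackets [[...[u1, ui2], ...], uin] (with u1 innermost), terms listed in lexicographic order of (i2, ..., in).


[[[u1, u2], u3], u4]

A multilinear Lie element is pinned by u1-initial words (u1 innermost).
Composite bracket: [[u3, [u2, u1]], u4]
The bracket unfolds into 8 signed words via [a, b] = ab - ba (2^3 = 8).
The u1-initial words carry the normal form:
  u1u2u3u4 appears with sign +1, giving the term +[[[u1, u2], u3], u4]


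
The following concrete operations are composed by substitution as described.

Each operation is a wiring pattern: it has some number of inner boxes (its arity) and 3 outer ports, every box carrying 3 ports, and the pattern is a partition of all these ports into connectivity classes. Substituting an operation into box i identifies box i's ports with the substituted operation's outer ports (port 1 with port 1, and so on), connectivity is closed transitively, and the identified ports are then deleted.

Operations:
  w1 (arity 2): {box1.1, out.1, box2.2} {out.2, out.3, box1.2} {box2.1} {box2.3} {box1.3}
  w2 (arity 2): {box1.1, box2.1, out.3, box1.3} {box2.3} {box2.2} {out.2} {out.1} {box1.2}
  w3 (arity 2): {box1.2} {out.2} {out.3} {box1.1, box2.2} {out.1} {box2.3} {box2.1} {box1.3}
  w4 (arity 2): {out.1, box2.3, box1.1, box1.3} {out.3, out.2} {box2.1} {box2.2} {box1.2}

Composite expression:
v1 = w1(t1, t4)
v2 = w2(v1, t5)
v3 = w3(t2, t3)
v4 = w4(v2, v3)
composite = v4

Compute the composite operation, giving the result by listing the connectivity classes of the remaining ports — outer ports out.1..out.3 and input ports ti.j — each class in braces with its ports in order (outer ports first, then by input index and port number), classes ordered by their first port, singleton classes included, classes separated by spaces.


{out.1, t1.1, t1.2, t4.2, t5.1} {out.2, out.3} {t1.3} {t2.1, t3.2} {t2.2} {t2.3} {t3.1} {t3.3} {t4.1} {t4.3} {t5.2} {t5.3}

Two ports join when wires chain via w4-identified ports.
the subtree at w1 composes to {out.1, t1.1, t4.2} {out.2, out.3, t1.2} {t1.3} {t4.1} {t4.3} on (t1, t4); out.j = own outer ports
the subtree at w2 composes to {out.1} {out.2} {out.3, t1.1, t1.2, t4.2, t5.1} {t1.3} {t4.1} {t4.3} {t5.2} {t5.3} on (t1, t4, t5); out.j = own outer ports
the subtree at w3 composes to {out.1} {out.2} {out.3} {t2.1, t3.2} {t2.2} {t2.3} {t3.1} {t3.3} on (t2, t3); out.j = own outer ports
the subtree at w4 composes to {out.1, t1.1, t1.2, t4.2, t5.1} {out.2, out.3} {t1.3} {t2.1, t3.2} {t2.2} {t2.3} {t3.1} {t3.3} {t4.1} {t4.3} {t5.2} {t5.3} on (t1, t4, t5, t2, t3); out.j = own outer ports


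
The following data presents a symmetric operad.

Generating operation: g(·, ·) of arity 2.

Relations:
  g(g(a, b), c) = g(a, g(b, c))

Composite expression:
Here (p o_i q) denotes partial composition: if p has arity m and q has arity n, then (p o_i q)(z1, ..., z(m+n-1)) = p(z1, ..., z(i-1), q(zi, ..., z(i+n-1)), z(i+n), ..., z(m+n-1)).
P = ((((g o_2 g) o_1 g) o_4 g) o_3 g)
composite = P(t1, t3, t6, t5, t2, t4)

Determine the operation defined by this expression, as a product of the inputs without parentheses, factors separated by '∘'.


t1 ∘ t3 ∘ t6 ∘ t5 ∘ t2 ∘ t4


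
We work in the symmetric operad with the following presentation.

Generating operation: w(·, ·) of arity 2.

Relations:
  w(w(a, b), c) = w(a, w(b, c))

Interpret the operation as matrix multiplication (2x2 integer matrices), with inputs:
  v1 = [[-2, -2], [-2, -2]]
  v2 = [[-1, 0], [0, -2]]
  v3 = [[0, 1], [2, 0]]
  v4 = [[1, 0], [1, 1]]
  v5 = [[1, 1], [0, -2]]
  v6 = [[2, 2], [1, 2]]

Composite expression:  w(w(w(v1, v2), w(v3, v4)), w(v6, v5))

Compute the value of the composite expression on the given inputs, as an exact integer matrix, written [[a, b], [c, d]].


w(v1, v2) = [[2, 4], [2, 4]]
w(v3, v4) = [[1, 1], [2, 0]]
w(w(v1, v2), w(v3, v4)) = [[10, 2], [10, 2]]
w(v6, v5) = [[2, -2], [1, -3]]
w(w(w(v1, v2), w(v3, v4)), w(v6, v5)) = [[22, -26], [22, -26]]

[[22, -26], [22, -26]]


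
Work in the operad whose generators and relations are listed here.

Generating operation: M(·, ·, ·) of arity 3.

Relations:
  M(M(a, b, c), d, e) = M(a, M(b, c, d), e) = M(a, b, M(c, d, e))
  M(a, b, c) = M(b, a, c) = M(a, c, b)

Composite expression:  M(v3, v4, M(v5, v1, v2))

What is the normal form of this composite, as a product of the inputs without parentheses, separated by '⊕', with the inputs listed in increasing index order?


Reordering under M is free, so list the v-inputs canonically.
M(v5, v1, v2) linearizes to v5 ⊕ v1 ⊕ v2
M(v3, v4, M(v5, v1, v2)) linearizes to v3 ⊕ v4 ⊕ v5 ⊕ v1 ⊕ v2
commutativity sorts the factors: v1 ⊕ v2 ⊕ v3 ⊕ v4 ⊕ v5

v1 ⊕ v2 ⊕ v3 ⊕ v4 ⊕ v5


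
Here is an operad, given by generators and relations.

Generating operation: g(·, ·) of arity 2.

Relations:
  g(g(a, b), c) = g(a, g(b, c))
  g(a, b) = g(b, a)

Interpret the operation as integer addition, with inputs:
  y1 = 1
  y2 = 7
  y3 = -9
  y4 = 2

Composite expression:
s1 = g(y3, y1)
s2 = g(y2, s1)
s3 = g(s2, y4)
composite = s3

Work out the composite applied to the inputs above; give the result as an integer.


1

g(y3, y1) = -8
g(y2, g(y3, y1)) = -1
g(g(y2, g(y3, y1)), y4) = 1


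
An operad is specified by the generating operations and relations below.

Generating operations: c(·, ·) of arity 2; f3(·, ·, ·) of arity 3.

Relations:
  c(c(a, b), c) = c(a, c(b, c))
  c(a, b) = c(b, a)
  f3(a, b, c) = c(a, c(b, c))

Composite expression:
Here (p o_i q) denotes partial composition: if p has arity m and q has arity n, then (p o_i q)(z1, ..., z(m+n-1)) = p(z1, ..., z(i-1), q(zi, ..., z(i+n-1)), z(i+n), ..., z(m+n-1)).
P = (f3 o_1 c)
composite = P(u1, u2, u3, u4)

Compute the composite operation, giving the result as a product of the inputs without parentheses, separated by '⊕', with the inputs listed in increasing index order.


u1 ⊕ u2 ⊕ u3 ⊕ u4

With f3 associative and commutative, the u-input set is all that matters.
c(u1, u2) spells out as u1 ⊕ u2
f3(c(u1, u2), u3, u4) spells out as u1 ⊕ u2 ⊕ u3 ⊕ u4
the factors in increasing index order: u1 ⊕ u2 ⊕ u3 ⊕ u4


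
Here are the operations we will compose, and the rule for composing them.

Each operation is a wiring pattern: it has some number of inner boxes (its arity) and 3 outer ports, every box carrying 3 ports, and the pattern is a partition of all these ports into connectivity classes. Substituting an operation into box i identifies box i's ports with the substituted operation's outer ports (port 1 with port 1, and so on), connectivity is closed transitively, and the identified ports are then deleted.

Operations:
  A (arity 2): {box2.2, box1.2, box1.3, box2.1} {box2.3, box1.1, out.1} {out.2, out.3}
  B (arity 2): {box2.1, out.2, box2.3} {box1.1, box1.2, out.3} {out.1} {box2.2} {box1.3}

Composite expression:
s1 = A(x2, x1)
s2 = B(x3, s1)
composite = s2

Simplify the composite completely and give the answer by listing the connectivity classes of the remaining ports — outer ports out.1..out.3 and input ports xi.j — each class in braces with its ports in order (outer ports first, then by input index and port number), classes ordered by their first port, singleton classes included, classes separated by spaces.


{out.1} {out.2, x1.3, x2.1} {out.3, x3.1, x3.2} {x1.1, x1.2, x2.2, x2.3} {x3.3}

Substituting into B glues patterns; closure does the rest.
after A, the pattern on (x2, x1) reads {out.1, x1.3, x2.1} {out.2, out.3} {x1.1, x1.2, x2.2, x2.3} (out.j = its outer ports)
after B, the pattern on (x3, x2, x1) reads {out.1} {out.2, x1.3, x2.1} {out.3, x3.1, x3.2} {x1.1, x1.2, x2.2, x2.3} {x3.3} (out.j = its outer ports)


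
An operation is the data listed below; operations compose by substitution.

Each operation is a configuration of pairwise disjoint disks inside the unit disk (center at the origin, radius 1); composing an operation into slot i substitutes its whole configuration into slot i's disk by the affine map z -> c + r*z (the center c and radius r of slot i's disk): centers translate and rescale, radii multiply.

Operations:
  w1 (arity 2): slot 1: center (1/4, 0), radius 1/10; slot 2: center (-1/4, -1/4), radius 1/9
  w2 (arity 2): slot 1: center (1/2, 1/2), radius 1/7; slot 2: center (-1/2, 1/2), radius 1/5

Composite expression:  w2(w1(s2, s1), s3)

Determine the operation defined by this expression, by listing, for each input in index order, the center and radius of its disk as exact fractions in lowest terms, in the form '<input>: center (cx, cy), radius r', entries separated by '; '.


s1: center (13/28, 13/28), radius 1/63; s2: center (15/28, 1/2), radius 1/70; s3: center (-1/2, 1/2), radius 1/5

Only the slot chain above each s matters under w2; compose those maps.
input s2: composing its 2 substitution steps yields center (15/28, 1/2), radius 1/70
input s1: composing its 2 substitution steps yields center (13/28, 13/28), radius 1/63
input s3: composing its 1 substitution step yields center (-1/2, 1/2), radius 1/5


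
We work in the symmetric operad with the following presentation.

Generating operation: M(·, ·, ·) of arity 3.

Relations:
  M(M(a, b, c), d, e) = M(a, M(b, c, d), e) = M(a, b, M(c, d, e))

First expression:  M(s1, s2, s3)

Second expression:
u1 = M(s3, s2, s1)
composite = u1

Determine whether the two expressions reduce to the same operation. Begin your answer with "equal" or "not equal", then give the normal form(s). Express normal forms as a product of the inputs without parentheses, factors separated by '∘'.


not equal: they reduce to s1 ∘ s2 ∘ s3 and s3 ∘ s2 ∘ s1


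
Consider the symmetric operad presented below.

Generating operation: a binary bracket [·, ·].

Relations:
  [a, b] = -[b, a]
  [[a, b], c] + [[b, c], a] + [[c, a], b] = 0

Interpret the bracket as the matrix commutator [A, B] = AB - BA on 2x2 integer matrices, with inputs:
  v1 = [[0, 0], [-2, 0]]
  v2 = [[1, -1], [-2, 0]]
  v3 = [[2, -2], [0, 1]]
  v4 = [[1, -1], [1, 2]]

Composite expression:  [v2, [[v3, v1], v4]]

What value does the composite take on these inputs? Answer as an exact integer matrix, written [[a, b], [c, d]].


[[-6, -4], [2, 6]]

[v3, v1] = [[4, 0], [2, -4]]
[[v3, v1], v4] = [[2, -8], [-10, -2]]
[v2, [[v3, v1], v4]] = [[-6, -4], [2, 6]]


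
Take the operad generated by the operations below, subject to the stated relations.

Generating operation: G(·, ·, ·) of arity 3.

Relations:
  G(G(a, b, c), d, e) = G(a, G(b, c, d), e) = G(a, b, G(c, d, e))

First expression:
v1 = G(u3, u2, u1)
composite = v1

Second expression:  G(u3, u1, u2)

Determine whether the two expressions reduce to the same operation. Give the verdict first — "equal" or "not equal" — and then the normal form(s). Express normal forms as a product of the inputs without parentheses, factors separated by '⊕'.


not equal; the first gives u3 ⊕ u2 ⊕ u1 and the second u3 ⊕ u1 ⊕ u2

In normal form, the first expression is u3 ⊕ u2 ⊕ u1
In normal form, the second expression is u3 ⊕ u1 ⊕ u2
The forms do not match — not equal.


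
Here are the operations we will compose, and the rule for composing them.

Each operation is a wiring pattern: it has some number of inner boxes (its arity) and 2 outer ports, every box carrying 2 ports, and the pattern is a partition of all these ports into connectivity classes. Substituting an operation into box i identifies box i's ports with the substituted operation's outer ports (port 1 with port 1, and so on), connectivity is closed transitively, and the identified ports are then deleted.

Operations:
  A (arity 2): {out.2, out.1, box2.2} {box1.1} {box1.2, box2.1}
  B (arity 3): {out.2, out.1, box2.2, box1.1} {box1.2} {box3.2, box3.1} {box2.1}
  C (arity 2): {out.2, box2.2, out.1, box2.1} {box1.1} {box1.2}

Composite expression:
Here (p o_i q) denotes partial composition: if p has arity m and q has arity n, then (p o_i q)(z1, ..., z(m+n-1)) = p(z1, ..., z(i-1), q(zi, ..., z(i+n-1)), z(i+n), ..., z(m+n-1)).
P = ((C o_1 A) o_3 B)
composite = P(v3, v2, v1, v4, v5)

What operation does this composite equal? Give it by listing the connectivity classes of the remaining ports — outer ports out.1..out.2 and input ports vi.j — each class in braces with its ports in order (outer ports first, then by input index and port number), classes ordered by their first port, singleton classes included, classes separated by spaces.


After gluing at C, chains via deleted ports link the v-ports.
stage A: inputs (v3, v2), connectivity {out.1, out.2, v2.2} {v2.1, v3.2} {v3.1}, out.j its boundary
stage B: inputs (v1, v4, v5), connectivity {out.1, out.2, v1.1, v4.2} {v1.2} {v4.1} {v5.1, v5.2}, out.j its boundary
stage C: inputs (v3, v2, v1, v4, v5), connectivity {out.1, out.2, v1.1, v4.2} {v1.2} {v2.1, v3.2} {v2.2} {v3.1} {v4.1} {v5.1, v5.2}, out.j its boundary

{out.1, out.2, v1.1, v4.2} {v1.2} {v2.1, v3.2} {v2.2} {v3.1} {v4.1} {v5.1, v5.2}


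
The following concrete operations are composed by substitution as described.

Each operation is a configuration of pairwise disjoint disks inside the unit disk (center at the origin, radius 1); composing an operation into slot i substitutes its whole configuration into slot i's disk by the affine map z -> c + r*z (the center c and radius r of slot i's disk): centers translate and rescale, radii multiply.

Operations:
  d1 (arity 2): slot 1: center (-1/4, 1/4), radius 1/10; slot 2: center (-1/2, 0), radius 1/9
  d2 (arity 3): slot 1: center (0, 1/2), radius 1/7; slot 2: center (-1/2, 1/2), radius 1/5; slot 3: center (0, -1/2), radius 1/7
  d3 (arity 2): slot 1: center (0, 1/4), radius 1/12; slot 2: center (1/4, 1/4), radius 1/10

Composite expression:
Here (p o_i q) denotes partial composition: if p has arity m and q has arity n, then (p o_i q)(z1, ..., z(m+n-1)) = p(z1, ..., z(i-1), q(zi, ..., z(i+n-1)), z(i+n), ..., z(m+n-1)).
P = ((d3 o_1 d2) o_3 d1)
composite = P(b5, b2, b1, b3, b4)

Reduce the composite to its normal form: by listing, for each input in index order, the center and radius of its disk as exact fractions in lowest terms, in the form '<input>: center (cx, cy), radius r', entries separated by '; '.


Each b-disk chains the slot maps above it in d3; radii multiply.
tracing b5 down its 2-map path: center (0, 7/24), radius 1/84
tracing b2 down its 2-map path: center (-1/24, 7/24), radius 1/60
tracing b1 down its 3-map path: center (-1/336, 71/336), radius 1/840
tracing b3 down its 3-map path: center (-1/168, 5/24), radius 1/756
tracing b4 down its 1-map path: center (1/4, 1/4), radius 1/10

b1: center (-1/336, 71/336), radius 1/840; b2: center (-1/24, 7/24), radius 1/60; b3: center (-1/168, 5/24), radius 1/756; b4: center (1/4, 1/4), radius 1/10; b5: center (0, 7/24), radius 1/84


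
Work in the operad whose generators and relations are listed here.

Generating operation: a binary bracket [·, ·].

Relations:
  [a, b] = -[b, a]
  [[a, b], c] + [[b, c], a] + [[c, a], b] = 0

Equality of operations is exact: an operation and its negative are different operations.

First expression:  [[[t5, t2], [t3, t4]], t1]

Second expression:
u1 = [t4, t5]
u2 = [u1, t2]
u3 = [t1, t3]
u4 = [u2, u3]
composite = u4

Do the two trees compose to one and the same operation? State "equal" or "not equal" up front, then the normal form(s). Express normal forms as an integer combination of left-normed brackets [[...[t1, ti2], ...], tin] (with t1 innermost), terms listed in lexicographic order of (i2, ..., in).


not equal — first [[[[t1, t2], t5], t3], t4] - [[[[t1, t2], t5], t4], t3] - [[[[t1, t3], t4], t2], t5] + [[[[t1, t3], t4], t5], t2] + [[[[t1, t4], t3], t2], t5] - [[[[t1, t4], t3], t5], t2] - [[[[t1, t5], t2], t3], t4] + [[[[t1, t5], t2], t4], t3], second [[[[t1, t3], t2], t4], t5] - [[[[t1, t3], t2], t5], t4] - [[[[t1, t3], t4], t5], t2] + [[[[t1, t3], t5], t4], t2]


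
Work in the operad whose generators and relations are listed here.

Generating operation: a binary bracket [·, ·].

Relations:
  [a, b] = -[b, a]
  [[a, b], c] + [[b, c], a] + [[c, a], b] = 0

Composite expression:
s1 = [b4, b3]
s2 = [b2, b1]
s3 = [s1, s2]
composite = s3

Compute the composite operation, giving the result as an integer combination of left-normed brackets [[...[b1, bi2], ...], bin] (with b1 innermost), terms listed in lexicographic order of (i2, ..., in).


-[[[b1, b2], b3], b4] + [[[b1, b2], b4], b3]

Expand each bracket as ab - ba; the b1-initial words give the coefficients.
Composite bracket: [[b4, b3], [b2, b1]]
Full expansion: 8 signed words from ab - ba (2^3 = 8).
Words beginning with b1 determine it all:
  b1b2b3b4 appears with sign -1, giving the term -[[[b1, b2], b3], b4]
  b1b2b4b3 appears with sign +1, giving the term +[[[b1, b2], b4], b3]
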